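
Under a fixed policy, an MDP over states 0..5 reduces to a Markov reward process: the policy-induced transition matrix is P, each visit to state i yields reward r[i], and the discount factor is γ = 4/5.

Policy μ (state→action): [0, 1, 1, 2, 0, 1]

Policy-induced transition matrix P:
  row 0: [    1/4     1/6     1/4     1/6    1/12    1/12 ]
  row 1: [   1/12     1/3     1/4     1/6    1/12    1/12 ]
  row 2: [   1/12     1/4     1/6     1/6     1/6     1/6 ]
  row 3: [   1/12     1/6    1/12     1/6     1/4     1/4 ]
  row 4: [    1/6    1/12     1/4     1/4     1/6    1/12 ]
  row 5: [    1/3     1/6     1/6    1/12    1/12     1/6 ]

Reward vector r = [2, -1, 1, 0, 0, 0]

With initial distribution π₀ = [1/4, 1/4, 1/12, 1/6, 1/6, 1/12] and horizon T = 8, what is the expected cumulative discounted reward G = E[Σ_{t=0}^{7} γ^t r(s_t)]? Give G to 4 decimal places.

G = 1.2970

t=0: π = [0.2500, 0.2500, 0.0833, 0.1667, 0.1667, 0.0833], E[r] = 0.3333, γ^t·E[r] = 0.333333, running G = 0.333333
t=1: π = [0.1597, 0.2014, 0.2083, 0.1736, 0.1319, 0.1250], E[r] = 0.3264, γ^t·E[r] = 0.261111, running G = 0.594444
t=2: π = [0.1522, 0.2066, 0.1933, 0.1672, 0.1406, 0.1400], E[r] = 0.2911, γ^t·E[r] = 0.186296, running G = 0.780741
t=3: π = [0.1554, 0.2055, 0.1943, 0.1667, 0.1390, 0.1390], E[r] = 0.2997, γ^t·E[r] = 0.153457, running G = 0.934198
t=4: π = [0.1556, 0.2055, 0.1944, 0.1667, 0.1389, 0.1389], E[r] = 0.3001, γ^t·E[r] = 0.122902, running G = 1.057100
t=5: π = [0.1556, 0.2055, 0.1944, 0.1667, 0.1389, 0.1389], E[r] = 0.3000, γ^t·E[r] = 0.098310, running G = 1.155409
t=6: π = [0.1556, 0.2056, 0.1944, 0.1667, 0.1389, 0.1389], E[r] = 0.3000, γ^t·E[r] = 0.078644, running G = 1.234053
t=7: π = [0.1556, 0.2056, 0.1944, 0.1667, 0.1389, 0.1389], E[r] = 0.3000, γ^t·E[r] = 0.062915, running G = 1.296968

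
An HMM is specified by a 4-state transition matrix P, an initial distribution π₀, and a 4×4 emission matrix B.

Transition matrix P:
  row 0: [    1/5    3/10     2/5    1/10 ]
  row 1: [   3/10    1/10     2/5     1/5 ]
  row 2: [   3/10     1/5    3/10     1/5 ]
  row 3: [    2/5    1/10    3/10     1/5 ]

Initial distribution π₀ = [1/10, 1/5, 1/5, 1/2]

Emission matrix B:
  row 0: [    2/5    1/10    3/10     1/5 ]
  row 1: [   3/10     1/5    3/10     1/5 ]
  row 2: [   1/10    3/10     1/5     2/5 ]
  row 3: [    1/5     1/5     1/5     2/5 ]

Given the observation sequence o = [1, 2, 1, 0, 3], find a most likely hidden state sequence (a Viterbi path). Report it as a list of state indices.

path = [3, 0, 2, 0, 2]

t=0: δ = [1.000e-02, 4.000e-02, 6.000e-02, 1.000e-01]  (obs o_0=1)
t=1: δ = [1.200e-02, 3.600e-03, 6.000e-03, 4.000e-03]  ψ = [3, 2, 3, 3]  (obs o_1=2)
t=2: δ = [2.400e-04, 7.200e-04, 1.440e-03, 2.400e-04]  ψ = [0, 0, 0, 0]  (obs o_2=1)
t=3: δ = [1.728e-04, 8.640e-05, 4.320e-05, 5.760e-05]  ψ = [2, 2, 2, 2]  (obs o_3=0)
t=4: δ = [6.912e-06, 1.037e-05, 2.765e-05, 6.912e-06]  ψ = [0, 0, 0, 0]  (obs o_4=3)
backtrack: best end state = 2; path = [3, 0, 2, 0, 2]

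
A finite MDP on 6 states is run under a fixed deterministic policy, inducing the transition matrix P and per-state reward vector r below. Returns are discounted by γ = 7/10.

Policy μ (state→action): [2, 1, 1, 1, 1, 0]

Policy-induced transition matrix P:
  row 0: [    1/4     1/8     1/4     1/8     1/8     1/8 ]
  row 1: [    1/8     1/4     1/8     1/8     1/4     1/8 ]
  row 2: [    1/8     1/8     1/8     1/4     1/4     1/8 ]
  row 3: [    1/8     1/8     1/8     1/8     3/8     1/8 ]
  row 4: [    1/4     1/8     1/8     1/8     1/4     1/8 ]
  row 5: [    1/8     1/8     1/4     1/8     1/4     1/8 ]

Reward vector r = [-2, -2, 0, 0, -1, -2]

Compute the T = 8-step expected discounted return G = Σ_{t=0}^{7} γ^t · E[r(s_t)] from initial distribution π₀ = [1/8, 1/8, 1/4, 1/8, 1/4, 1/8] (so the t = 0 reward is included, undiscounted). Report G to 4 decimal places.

t=0: π = [0.1250, 0.1250, 0.2500, 0.1250, 0.2500, 0.1250], E[r] = -1.0000, γ^t·E[r] = -1.000000, running G = -1.000000
t=1: π = [0.1719, 0.1406, 0.1563, 0.1563, 0.2500, 0.1250], E[r] = -1.1250, γ^t·E[r] = -0.787500, running G = -1.787500
t=2: π = [0.1777, 0.1426, 0.1621, 0.1445, 0.2480, 0.1250], E[r] = -1.1387, γ^t·E[r] = -0.557949, running G = -2.345449
t=3: π = [0.1782, 0.1428, 0.1628, 0.1453, 0.2458, 0.1250], E[r] = -1.1379, γ^t·E[r] = -0.390313, running G = -2.735762
t=4: π = [0.1780, 0.1429, 0.1629, 0.1454, 0.2459, 0.1250], E[r] = -1.1376, γ^t·E[r] = -0.273139, running G = -3.008901
t=5: π = [0.1780, 0.1429, 0.1629, 0.1454, 0.2459, 0.1250], E[r] = -1.1376, γ^t·E[r] = -0.191197, running G = -3.200098
t=6: π = [0.1780, 0.1429, 0.1629, 0.1454, 0.2459, 0.1250], E[r] = -1.1376, γ^t·E[r] = -0.133839, running G = -3.333937
t=7: π = [0.1780, 0.1429, 0.1629, 0.1454, 0.2459, 0.1250], E[r] = -1.1376, γ^t·E[r] = -0.093687, running G = -3.427624

G = -3.4276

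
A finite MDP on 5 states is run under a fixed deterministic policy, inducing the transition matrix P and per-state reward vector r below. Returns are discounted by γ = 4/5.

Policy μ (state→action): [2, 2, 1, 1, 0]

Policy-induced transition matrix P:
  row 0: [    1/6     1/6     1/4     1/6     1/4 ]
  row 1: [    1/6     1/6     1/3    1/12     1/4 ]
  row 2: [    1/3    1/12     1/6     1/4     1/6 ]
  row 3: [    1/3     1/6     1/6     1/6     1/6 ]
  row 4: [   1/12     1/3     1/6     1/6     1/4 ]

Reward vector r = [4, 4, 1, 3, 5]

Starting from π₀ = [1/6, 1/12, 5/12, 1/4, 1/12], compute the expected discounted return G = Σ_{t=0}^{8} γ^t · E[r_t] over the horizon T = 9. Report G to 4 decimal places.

t=0: π = [0.1667, 0.0833, 0.4167, 0.2500, 0.0833], E[r] = 2.5833, γ^t·E[r] = 2.583333, running G = 2.583333
t=1: π = [0.2708, 0.1458, 0.1944, 0.1944, 0.1944], E[r] = 3.4167, γ^t·E[r] = 2.733333, running G = 5.316667
t=2: π = [0.2153, 0.1829, 0.2135, 0.1707, 0.2176], E[r] = 3.4063, γ^t·E[r] = 2.180000, running G = 7.496667
t=3: π = [0.2126, 0.1851, 0.2151, 0.1692, 0.2180], E[r] = 3.4035, γ^t·E[r] = 1.742593, running G = 9.239259
t=4: π = [0.2126, 0.1851, 0.2152, 0.1692, 0.2180], E[r] = 3.4031, γ^t·E[r] = 1.393909, running G = 10.633169
t=5: π = [0.2126, 0.1851, 0.2152, 0.1692, 0.2180], E[r] = 3.4031, γ^t·E[r] = 1.115132, running G = 11.748300
t=6: π = [0.2126, 0.1851, 0.2152, 0.1692, 0.2180], E[r] = 3.4031, γ^t·E[r] = 0.892106, running G = 12.640406
t=7: π = [0.2126, 0.1851, 0.2152, 0.1692, 0.2180], E[r] = 3.4031, γ^t·E[r] = 0.713685, running G = 13.354091
t=8: π = [0.2126, 0.1851, 0.2152, 0.1692, 0.2180], E[r] = 3.4031, γ^t·E[r] = 0.570948, running G = 13.925039

G = 13.9250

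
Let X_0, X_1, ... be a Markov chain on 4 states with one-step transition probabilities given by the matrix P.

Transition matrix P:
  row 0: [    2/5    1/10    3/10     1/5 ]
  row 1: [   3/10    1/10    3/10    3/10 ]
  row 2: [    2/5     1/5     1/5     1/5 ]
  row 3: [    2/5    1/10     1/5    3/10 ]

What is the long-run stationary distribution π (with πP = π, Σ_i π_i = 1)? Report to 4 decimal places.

π = [0.3875, 0.1251, 0.2513, 0.2361]

Balance equations π_j = Σ_i π_i·P[i][j]:
  π_0 = 2/5·π_0 + 3/10·π_1 + 2/5·π_2 + 2/5·π_3
  π_1 = 1/10·π_0 + 1/10·π_1 + 1/5·π_2 + 1/10·π_3
  π_2 = 3/10·π_0 + 3/10·π_1 + 1/5·π_2 + 1/5·π_3
  normalize: π_0 + π_1 + π_2 + π_3 = 1
Solving the linear system gives exactly π = [384/991, 124/991, 249/991, 234/991].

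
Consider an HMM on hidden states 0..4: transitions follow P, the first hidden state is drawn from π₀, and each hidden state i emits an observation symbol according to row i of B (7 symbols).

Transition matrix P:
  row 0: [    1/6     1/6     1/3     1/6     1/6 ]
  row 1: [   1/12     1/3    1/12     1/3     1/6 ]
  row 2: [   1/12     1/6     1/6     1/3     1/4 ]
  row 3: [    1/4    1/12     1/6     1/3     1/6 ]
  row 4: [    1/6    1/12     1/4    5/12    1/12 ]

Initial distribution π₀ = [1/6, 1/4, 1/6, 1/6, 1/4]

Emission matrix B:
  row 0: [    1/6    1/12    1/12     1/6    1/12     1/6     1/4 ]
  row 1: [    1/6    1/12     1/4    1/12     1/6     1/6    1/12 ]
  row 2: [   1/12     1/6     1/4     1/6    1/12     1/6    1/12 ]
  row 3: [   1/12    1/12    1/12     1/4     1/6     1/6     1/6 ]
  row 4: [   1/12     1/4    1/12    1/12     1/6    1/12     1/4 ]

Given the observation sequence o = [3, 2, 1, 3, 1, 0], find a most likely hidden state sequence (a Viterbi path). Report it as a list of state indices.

path = [0, 2, 4, 3, 4, 3]

t=0: δ = [2.778e-02, 2.083e-02, 2.778e-02, 4.167e-02, 2.083e-02]  (obs o_0=3)
t=1: δ = [8.681e-04, 1.736e-03, 2.315e-03, 1.157e-03, 5.787e-04]  ψ = [3, 1, 0, 3, 2]  (obs o_1=2)
t=2: δ = [2.411e-05, 4.823e-05, 6.430e-05, 6.430e-05, 1.447e-04]  ψ = [3, 1, 2, 2, 2]  (obs o_2=1)
t=3: δ = [4.019e-06, 1.340e-06, 6.028e-06, 1.507e-05, 1.340e-06]  ψ = [4, 1, 4, 4, 2]  (obs o_3=3)
t=4: δ = [3.140e-07, 1.047e-07, 4.186e-07, 4.186e-07, 6.279e-07]  ψ = [3, 3, 3, 3, 3]  (obs o_4=1)
t=5: δ = [1.744e-08, 1.163e-08, 1.308e-08, 2.180e-08, 8.721e-09]  ψ = [3, 2, 4, 4, 2]  (obs o_5=0)
backtrack: best end state = 3; path = [0, 2, 4, 3, 4, 3]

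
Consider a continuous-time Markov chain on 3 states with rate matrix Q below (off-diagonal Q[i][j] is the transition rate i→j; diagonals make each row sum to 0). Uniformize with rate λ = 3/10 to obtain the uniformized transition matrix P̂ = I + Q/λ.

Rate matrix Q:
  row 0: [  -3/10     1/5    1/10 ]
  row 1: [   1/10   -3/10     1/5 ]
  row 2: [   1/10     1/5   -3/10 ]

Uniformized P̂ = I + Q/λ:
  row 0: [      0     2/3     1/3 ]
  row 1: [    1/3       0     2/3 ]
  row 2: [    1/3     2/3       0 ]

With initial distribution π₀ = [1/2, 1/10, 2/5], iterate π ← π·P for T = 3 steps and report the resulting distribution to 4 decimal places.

t=0: π = [0.5000, 0.1000, 0.4000]
t=1: π = [0.1667, 0.6000, 0.2333]
t=2: π = [0.2778, 0.2667, 0.4556]
t=3: π = [0.2407, 0.4889, 0.2704]

π = [0.2407, 0.4889, 0.2704]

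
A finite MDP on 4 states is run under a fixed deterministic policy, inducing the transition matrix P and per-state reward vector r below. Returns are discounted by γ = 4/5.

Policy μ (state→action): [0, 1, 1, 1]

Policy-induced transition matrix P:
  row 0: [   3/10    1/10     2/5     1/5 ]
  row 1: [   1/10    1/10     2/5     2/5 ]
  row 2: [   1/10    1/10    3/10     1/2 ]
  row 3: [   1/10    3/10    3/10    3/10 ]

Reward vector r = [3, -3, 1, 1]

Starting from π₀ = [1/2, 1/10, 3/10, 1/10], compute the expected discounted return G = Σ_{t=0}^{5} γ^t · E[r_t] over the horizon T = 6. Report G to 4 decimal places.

G = 3.4338

t=0: π = [0.5000, 0.1000, 0.3000, 0.1000], E[r] = 1.6000, γ^t·E[r] = 1.600000, running G = 1.600000
t=1: π = [0.2000, 0.1200, 0.3600, 0.3200], E[r] = 0.9200, γ^t·E[r] = 0.736000, running G = 2.336000
t=2: π = [0.1400, 0.1640, 0.3320, 0.3640], E[r] = 0.6240, γ^t·E[r] = 0.399360, running G = 2.735360
t=3: π = [0.1280, 0.1728, 0.3304, 0.3688], E[r] = 0.5648, γ^t·E[r] = 0.289178, running G = 3.024538
t=4: π = [0.1256, 0.1738, 0.3301, 0.3706], E[r] = 0.5562, γ^t·E[r] = 0.227803, running G = 3.252341
t=5: π = [0.1251, 0.1741, 0.3299, 0.3708], E[r] = 0.5538, γ^t·E[r] = 0.181467, running G = 3.433807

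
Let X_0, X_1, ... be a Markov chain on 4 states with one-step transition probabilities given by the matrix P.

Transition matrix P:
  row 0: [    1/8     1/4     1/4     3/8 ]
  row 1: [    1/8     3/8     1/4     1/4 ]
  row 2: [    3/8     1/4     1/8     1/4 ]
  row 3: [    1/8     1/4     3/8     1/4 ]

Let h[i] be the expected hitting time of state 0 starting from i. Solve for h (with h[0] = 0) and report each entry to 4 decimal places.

First-step conditioning: h[0] = 0; for i ≠ 0, h[i] = 1 + Σ_k P[i][k]·h[k].
  h[1] = 1 + 3/8·h[1] + 1/4·h[2] + 1/4·h[3]
  h[2] = 1 + 1/4·h[1] + 1/8·h[2] + 1/4·h[3]
  h[3] = 1 + 1/4·h[1] + 3/8·h[2] + 1/4·h[3]
Solving the 3×3 linear system over states ≠ 0 gives exactly h = [0, 16/3, 112/27, 140/27] (h[0] = 0 is the target).

h = [0.0000, 5.3333, 4.1481, 5.1852]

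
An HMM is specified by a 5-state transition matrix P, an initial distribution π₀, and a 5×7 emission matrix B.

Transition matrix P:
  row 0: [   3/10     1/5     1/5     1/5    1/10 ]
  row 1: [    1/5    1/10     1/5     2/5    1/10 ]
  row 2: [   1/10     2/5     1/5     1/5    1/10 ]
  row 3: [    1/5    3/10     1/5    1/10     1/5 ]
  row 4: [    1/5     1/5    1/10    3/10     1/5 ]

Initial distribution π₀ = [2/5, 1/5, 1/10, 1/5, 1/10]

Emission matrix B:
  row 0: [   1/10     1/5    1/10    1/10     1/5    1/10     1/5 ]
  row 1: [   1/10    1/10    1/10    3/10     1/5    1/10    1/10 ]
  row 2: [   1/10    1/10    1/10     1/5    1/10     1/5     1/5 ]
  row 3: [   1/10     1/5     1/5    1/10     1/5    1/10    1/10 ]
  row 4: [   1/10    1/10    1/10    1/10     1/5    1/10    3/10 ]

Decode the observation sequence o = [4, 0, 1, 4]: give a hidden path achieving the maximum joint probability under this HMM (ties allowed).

t=0: δ = [8.000e-02, 4.000e-02, 1.000e-02, 4.000e-02, 2.000e-02]  (obs o_0=4)
t=1: δ = [2.400e-03, 1.600e-03, 1.600e-03, 1.600e-03, 8.000e-04]  ψ = [0, 0, 0, 0, 0]  (obs o_1=0)
t=2: δ = [1.440e-04, 6.400e-05, 4.800e-05, 1.280e-04, 3.200e-05]  ψ = [0, 2, 0, 1, 3]  (obs o_2=1)
t=3: δ = [8.640e-06, 7.680e-06, 2.880e-06, 5.760e-06, 5.120e-06]  ψ = [0, 3, 0, 0, 3]  (obs o_3=4)
backtrack: best end state = 0; path = [0, 0, 0, 0]

path = [0, 0, 0, 0]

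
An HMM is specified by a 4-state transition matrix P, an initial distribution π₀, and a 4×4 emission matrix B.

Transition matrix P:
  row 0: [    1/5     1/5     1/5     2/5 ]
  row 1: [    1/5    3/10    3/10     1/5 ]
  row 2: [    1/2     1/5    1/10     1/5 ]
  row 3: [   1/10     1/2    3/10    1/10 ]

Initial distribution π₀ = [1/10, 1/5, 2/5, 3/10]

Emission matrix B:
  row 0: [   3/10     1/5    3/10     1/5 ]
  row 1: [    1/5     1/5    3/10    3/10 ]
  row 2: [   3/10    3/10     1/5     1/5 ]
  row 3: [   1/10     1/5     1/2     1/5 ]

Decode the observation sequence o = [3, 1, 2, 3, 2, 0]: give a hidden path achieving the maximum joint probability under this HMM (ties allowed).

path = [2, 0, 3, 1, 3, 1]

t=0: δ = [2.000e-02, 6.000e-02, 8.000e-02, 6.000e-02]  (obs o_0=3)
t=1: δ = [8.000e-03, 6.000e-03, 5.400e-03, 3.200e-03]  ψ = [2, 3, 1, 2]  (obs o_1=1)
t=2: δ = [8.100e-04, 5.400e-04, 3.600e-04, 1.600e-03]  ψ = [2, 1, 1, 0]  (obs o_2=2)
t=3: δ = [3.600e-05, 2.400e-04, 9.600e-05, 6.480e-05]  ψ = [2, 3, 3, 0]  (obs o_3=3)
t=4: δ = [1.440e-05, 2.160e-05, 1.440e-05, 2.400e-05]  ψ = [1, 1, 1, 1]  (obs o_4=2)
t=5: δ = [2.160e-06, 2.400e-06, 2.160e-06, 5.760e-07]  ψ = [2, 3, 3, 0]  (obs o_5=0)
backtrack: best end state = 1; path = [2, 0, 3, 1, 3, 1]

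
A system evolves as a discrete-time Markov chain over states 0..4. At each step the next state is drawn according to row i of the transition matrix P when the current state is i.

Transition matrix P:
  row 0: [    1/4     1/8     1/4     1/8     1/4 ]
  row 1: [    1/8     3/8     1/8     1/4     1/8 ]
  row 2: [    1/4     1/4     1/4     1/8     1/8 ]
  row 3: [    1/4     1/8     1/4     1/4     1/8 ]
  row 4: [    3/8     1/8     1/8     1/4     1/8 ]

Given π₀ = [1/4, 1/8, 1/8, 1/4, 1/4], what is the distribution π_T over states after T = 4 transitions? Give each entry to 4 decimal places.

t=0: π = [0.2500, 0.1250, 0.1250, 0.2500, 0.2500]
t=1: π = [0.2656, 0.1719, 0.2031, 0.2031, 0.1563]
t=2: π = [0.2480, 0.1934, 0.2090, 0.1914, 0.1582]
t=3: π = [0.2456, 0.1995, 0.2061, 0.1929, 0.1560]
t=4: π = [0.2446, 0.2006, 0.2056, 0.1935, 0.1557]

π = [0.2446, 0.2006, 0.2056, 0.1935, 0.1557]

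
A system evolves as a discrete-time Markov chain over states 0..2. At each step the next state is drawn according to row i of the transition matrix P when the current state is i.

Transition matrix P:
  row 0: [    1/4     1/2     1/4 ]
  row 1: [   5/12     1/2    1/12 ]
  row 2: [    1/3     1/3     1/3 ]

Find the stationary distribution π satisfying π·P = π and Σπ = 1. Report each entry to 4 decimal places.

Balance equations π_j = Σ_i π_i·P[i][j]:
  π_0 = 1/4·π_0 + 5/12·π_1 + 1/3·π_2
  π_1 = 1/2·π_0 + 1/2·π_1 + 1/3·π_2
  normalize: π_0 + π_1 + π_2 = 1
Solving the linear system gives exactly π = [11/32, 15/32, 3/16].

π = [0.3438, 0.4688, 0.1875]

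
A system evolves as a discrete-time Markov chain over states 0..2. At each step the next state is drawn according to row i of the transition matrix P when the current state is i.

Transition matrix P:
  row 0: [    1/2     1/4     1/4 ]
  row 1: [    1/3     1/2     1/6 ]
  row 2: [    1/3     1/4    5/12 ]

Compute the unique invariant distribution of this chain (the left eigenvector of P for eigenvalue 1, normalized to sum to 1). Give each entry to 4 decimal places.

π = [0.4000, 0.3333, 0.2667]

Balance equations π_j = Σ_i π_i·P[i][j]:
  π_0 = 1/2·π_0 + 1/3·π_1 + 1/3·π_2
  π_1 = 1/4·π_0 + 1/2·π_1 + 1/4·π_2
  normalize: π_0 + π_1 + π_2 = 1
Solving the linear system gives exactly π = [2/5, 1/3, 4/15].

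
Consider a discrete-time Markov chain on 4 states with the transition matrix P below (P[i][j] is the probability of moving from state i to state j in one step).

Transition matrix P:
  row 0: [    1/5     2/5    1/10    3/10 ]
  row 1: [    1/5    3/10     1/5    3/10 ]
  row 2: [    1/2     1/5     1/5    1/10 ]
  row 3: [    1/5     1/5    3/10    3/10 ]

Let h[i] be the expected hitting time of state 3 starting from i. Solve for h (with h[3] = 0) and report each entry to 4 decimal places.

First-step conditioning: h[3] = 0; for i ≠ 3, h[i] = 1 + Σ_k P[i][k]·h[k].
  h[0] = 1 + 1/5·h[0] + 2/5·h[1] + 1/10·h[2]
  h[1] = 1 + 1/5·h[0] + 3/10·h[1] + 1/5·h[2]
  h[2] = 1 + 1/2·h[0] + 1/5·h[1] + 1/5·h[2]
Solving the 3×3 linear system over states ≠ 3 gives exactly h = [1010/273, 1030/273, 410/91, 0] (h[3] = 0 is the target).

h = [3.6996, 3.7729, 4.5055, 0.0000]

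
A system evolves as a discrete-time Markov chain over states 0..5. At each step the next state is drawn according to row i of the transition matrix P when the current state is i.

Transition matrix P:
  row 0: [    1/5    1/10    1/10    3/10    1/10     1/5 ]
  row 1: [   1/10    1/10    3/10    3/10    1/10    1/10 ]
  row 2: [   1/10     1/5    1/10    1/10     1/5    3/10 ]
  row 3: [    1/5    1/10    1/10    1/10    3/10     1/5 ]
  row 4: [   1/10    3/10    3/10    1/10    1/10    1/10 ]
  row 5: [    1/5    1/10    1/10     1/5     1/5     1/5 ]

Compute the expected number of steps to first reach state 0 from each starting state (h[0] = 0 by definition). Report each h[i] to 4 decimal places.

h = [0.0000, 7.4173, 7.4151, 6.7601, 7.5487, 6.6813]

First-step conditioning: h[0] = 0; for i ≠ 0, h[i] = 1 + Σ_k P[i][k]·h[k].
  h[1] = 1 + 1/10·h[1] + 3/10·h[2] + 3/10·h[3] + 1/10·h[4] + 1/10·h[5]
  h[2] = 1 + 1/5·h[1] + 1/10·h[2] + 1/10·h[3] + 1/5·h[4] + 3/10·h[5]
  h[3] = 1 + 1/10·h[1] + 1/10·h[2] + 1/10·h[3] + 3/10·h[4] + 1/5·h[5]
  h[4] = 1 + 3/10·h[1] + 3/10·h[2] + 1/10·h[3] + 1/10·h[4] + 1/10·h[5]
  h[5] = 1 + 1/10·h[1] + 1/10·h[2] + 1/5·h[3] + 1/5·h[4] + 1/5·h[5]
Solving the 5×5 linear system over states ≠ 0 gives exactly h = [0, 6772/913, 6770/913, 6172/913, 6892/913, 6100/913] (h[0] = 0 is the target).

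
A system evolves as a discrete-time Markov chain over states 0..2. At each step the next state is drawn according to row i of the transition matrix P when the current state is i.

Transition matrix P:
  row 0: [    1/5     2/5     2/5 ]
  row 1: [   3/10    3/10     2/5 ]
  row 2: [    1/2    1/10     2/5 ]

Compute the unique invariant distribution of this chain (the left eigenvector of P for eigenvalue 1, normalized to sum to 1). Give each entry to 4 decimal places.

Balance equations π_j = Σ_i π_i·P[i][j]:
  π_0 = 1/5·π_0 + 3/10·π_1 + 1/2·π_2
  π_1 = 2/5·π_0 + 3/10·π_1 + 1/10·π_2
  normalize: π_0 + π_1 + π_2 = 1
Solving the linear system gives exactly π = [19/55, 14/55, 2/5].

π = [0.3455, 0.2545, 0.4000]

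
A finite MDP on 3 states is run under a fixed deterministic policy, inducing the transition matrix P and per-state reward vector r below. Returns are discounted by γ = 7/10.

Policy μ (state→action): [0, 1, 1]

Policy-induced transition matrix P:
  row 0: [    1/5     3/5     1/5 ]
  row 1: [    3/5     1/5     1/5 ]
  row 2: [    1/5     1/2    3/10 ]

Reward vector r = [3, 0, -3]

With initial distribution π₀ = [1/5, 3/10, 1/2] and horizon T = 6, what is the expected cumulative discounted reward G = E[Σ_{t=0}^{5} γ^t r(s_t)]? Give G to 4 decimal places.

t=0: π = [0.2000, 0.3000, 0.5000], E[r] = -0.9000, γ^t·E[r] = -0.900000, running G = -0.900000
t=1: π = [0.3200, 0.4300, 0.2500], E[r] = 0.2100, γ^t·E[r] = 0.147000, running G = -0.753000
t=2: π = [0.3720, 0.4030, 0.2250], E[r] = 0.4410, γ^t·E[r] = 0.216090, running G = -0.536910
t=3: π = [0.3612, 0.4163, 0.2225], E[r] = 0.4161, γ^t·E[r] = 0.142722, running G = -0.394188
t=4: π = [0.3665, 0.4112, 0.2223], E[r] = 0.4328, γ^t·E[r] = 0.103918, running G = -0.290270
t=5: π = [0.3645, 0.4133, 0.2222], E[r] = 0.4268, γ^t·E[r] = 0.071732, running G = -0.218538

G = -0.2185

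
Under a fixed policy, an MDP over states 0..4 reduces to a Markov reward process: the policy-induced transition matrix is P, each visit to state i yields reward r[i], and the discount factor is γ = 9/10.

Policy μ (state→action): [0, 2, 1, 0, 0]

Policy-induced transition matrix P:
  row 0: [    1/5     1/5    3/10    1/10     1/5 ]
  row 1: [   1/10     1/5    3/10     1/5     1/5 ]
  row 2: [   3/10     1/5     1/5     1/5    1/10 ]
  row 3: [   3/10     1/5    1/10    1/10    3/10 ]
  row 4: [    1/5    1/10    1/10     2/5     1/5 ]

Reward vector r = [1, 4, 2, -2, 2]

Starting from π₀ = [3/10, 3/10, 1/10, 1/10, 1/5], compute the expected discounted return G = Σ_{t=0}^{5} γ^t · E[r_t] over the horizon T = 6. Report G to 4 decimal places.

G = 6.8742

t=0: π = [0.3000, 0.3000, 0.1000, 0.1000, 0.2000], E[r] = 1.9000, γ^t·E[r] = 1.900000, running G = 1.900000
t=1: π = [0.1900, 0.1800, 0.2300, 0.2000, 0.2000], E[r] = 1.3700, γ^t·E[r] = 1.233000, running G = 3.133000
t=2: π = [0.2250, 0.1800, 0.1970, 0.2010, 0.1970], E[r] = 1.3310, γ^t·E[r] = 1.078110, running G = 4.211110
t=3: π = [0.2218, 0.1803, 0.2007, 0.1968, 0.2004], E[r] = 1.3516, γ^t·E[r] = 0.985316, running G = 5.196426
t=4: π = [0.2217, 0.1800, 0.2005, 0.1982, 0.1996], E[r] = 1.3453, γ^t·E[r] = 0.882664, running G = 6.079091
t=5: π = [0.2219, 0.1800, 0.2004, 0.1979, 0.1998], E[r] = 1.3465, γ^t·E[r] = 0.795089, running G = 6.874180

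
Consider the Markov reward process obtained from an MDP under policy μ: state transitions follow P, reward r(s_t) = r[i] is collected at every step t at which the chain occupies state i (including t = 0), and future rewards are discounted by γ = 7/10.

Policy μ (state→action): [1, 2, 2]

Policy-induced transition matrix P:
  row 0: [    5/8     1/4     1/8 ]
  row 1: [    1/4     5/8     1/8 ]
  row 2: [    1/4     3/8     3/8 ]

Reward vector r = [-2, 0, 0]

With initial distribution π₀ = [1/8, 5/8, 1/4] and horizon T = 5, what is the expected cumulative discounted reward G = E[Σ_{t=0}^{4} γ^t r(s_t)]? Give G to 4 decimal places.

G = -1.4736

t=0: π = [0.1250, 0.6250, 0.2500], E[r] = -0.2500, γ^t·E[r] = -0.250000, running G = -0.250000
t=1: π = [0.2969, 0.5156, 0.1875], E[r] = -0.5938, γ^t·E[r] = -0.415625, running G = -0.665625
t=2: π = [0.3613, 0.4668, 0.1719], E[r] = -0.7227, γ^t·E[r] = -0.354102, running G = -1.019727
t=3: π = [0.3855, 0.4465, 0.1680], E[r] = -0.7710, γ^t·E[r] = -0.264452, running G = -1.284178
t=4: π = [0.3946, 0.4384, 0.1670], E[r] = -0.7891, γ^t·E[r] = -0.189469, running G = -1.473647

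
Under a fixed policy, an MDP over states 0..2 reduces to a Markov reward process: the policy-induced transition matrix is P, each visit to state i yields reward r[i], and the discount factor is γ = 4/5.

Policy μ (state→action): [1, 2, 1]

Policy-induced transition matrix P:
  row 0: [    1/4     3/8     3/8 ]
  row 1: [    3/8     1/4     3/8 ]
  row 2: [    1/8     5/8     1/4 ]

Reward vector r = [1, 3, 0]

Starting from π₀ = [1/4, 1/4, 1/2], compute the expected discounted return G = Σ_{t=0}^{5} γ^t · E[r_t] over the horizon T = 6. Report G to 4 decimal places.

G = 5.0830

t=0: π = [0.2500, 0.2500, 0.5000], E[r] = 1.0000, γ^t·E[r] = 1.000000, running G = 1.000000
t=1: π = [0.2188, 0.4688, 0.3125], E[r] = 1.6250, γ^t·E[r] = 1.300000, running G = 2.300000
t=2: π = [0.2695, 0.3945, 0.3359], E[r] = 1.4531, γ^t·E[r] = 0.930000, running G = 3.230000
t=3: π = [0.2573, 0.4097, 0.3330], E[r] = 1.4863, γ^t·E[r] = 0.761000, running G = 3.991000
t=4: π = [0.2596, 0.4070, 0.3334], E[r] = 1.4807, γ^t·E[r] = 0.606500, running G = 4.597500
t=5: π = [0.2592, 0.4075, 0.3333], E[r] = 1.4816, γ^t·E[r] = 0.485490, running G = 5.082990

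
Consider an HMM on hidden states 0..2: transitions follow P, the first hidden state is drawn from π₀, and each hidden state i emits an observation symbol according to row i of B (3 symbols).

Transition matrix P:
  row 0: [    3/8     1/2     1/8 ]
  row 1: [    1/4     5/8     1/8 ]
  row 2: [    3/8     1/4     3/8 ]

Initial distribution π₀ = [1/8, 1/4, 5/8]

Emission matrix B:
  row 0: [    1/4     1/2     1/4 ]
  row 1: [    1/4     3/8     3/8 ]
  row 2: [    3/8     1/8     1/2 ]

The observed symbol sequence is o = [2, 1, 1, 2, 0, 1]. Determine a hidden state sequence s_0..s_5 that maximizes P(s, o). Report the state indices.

t=0: δ = [3.125e-02, 9.375e-02, 3.125e-01]  (obs o_0=2)
t=1: δ = [5.859e-02, 2.930e-02, 1.465e-02]  ψ = [2, 2, 2]  (obs o_1=1)
t=2: δ = [1.099e-02, 1.099e-02, 9.155e-04]  ψ = [0, 0, 0]  (obs o_2=1)
t=3: δ = [1.030e-03, 2.575e-03, 6.866e-04]  ψ = [0, 1, 0]  (obs o_3=2)
t=4: δ = [1.609e-04, 4.023e-04, 1.207e-04]  ψ = [1, 1, 1]  (obs o_4=0)
t=5: δ = [5.029e-05, 9.430e-05, 6.286e-06]  ψ = [1, 1, 1]  (obs o_5=1)
backtrack: best end state = 1; path = [2, 0, 1, 1, 1, 1]

path = [2, 0, 1, 1, 1, 1]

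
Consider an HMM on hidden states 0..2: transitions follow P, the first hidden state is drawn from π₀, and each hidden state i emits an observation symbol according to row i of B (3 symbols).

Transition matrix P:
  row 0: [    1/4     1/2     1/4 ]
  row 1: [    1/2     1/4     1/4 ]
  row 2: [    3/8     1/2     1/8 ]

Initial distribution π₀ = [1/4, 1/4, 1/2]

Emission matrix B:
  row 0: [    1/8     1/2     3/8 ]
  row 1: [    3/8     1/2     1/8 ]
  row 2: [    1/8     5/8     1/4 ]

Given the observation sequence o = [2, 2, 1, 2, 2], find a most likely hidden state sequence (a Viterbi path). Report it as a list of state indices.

path = [2, 0, 1, 0, 0]

t=0: δ = [9.375e-02, 3.125e-02, 1.250e-01]  (obs o_0=2)
t=1: δ = [1.758e-02, 7.812e-03, 5.859e-03]  ψ = [2, 2, 0]  (obs o_1=2)
t=2: δ = [2.197e-03, 4.395e-03, 2.747e-03]  ψ = [0, 0, 0]  (obs o_2=1)
t=3: δ = [8.240e-04, 1.717e-04, 2.747e-04]  ψ = [1, 2, 1]  (obs o_3=2)
t=4: δ = [7.725e-05, 5.150e-05, 5.150e-05]  ψ = [0, 0, 0]  (obs o_4=2)
backtrack: best end state = 0; path = [2, 0, 1, 0, 0]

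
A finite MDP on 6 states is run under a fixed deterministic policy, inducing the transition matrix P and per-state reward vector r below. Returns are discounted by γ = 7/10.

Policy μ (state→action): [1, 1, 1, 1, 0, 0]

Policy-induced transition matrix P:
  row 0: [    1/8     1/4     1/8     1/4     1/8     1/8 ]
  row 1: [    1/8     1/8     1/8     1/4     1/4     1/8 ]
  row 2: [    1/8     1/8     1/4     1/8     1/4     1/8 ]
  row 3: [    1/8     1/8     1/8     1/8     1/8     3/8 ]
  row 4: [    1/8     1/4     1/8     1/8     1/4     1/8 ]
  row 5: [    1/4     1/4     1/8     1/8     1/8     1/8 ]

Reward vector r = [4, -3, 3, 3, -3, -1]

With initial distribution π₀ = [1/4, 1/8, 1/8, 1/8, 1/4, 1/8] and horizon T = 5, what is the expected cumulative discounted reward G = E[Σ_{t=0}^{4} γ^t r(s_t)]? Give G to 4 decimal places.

t=0: π = [0.2500, 0.1250, 0.1250, 0.1250, 0.2500, 0.1250], E[r] = 0.5000, γ^t·E[r] = 0.500000, running G = 0.500000
t=1: π = [0.1406, 0.2031, 0.1406, 0.1719, 0.1875, 0.1563], E[r] = 0.1719, γ^t·E[r] = 0.120313, running G = 0.620313
t=2: π = [0.1445, 0.1855, 0.1426, 0.1680, 0.1914, 0.1680], E[r] = 0.2109, γ^t·E[r] = 0.103359, running G = 0.723672
t=3: π = [0.1460, 0.1880, 0.1428, 0.1663, 0.1899, 0.1670], E[r] = 0.2104, γ^t·E[r] = 0.072184, running G = 0.795856
t=4: π = [0.1459, 0.1879, 0.1429, 0.1667, 0.1901, 0.1666], E[r] = 0.2119, γ^t·E[r] = 0.050866, running G = 0.846722

G = 0.8467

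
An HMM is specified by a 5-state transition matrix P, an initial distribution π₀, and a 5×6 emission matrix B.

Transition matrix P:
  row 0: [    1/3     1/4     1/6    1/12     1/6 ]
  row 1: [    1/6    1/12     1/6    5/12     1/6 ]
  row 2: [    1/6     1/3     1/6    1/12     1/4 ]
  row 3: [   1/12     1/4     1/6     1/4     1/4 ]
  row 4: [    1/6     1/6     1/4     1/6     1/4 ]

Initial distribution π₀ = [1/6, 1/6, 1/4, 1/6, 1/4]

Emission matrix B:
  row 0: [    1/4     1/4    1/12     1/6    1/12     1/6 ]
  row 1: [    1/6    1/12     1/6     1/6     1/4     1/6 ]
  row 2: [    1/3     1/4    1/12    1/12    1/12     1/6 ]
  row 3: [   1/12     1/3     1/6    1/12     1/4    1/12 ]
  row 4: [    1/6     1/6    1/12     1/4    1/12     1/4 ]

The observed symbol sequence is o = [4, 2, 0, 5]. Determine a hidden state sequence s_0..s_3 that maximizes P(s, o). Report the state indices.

t=0: δ = [1.389e-02, 4.167e-02, 2.083e-02, 4.167e-02, 2.083e-02]  (obs o_0=4)
t=1: δ = [5.787e-04, 1.736e-03, 5.787e-04, 2.894e-03, 8.681e-04]  ψ = [1, 3, 1, 1, 3]  (obs o_1=2)
t=2: δ = [7.234e-05, 1.206e-04, 1.608e-04, 6.028e-05, 1.206e-04]  ψ = [1, 3, 3, 1, 3]  (obs o_2=0)
t=3: δ = [4.465e-06, 8.931e-06, 5.023e-06, 4.186e-06, 1.005e-05]  ψ = [2, 2, 4, 1, 2]  (obs o_3=5)
backtrack: best end state = 4; path = [1, 3, 2, 4]

path = [1, 3, 2, 4]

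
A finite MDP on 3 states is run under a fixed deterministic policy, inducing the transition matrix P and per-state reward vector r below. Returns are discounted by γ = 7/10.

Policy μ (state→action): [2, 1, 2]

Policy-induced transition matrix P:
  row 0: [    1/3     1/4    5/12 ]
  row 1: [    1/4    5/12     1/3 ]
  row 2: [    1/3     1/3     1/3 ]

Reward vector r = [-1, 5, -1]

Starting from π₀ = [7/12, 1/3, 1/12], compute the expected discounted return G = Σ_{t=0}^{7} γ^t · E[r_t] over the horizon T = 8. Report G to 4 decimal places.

G = 3.0692

t=0: π = [0.5833, 0.3333, 0.0833], E[r] = 1.0000, γ^t·E[r] = 1.000000, running G = 1.000000
t=1: π = [0.3056, 0.3125, 0.3819], E[r] = 0.8750, γ^t·E[r] = 0.612500, running G = 1.612500
t=2: π = [0.3073, 0.3339, 0.3588], E[r] = 1.0035, γ^t·E[r] = 0.491701, running G = 2.104201
t=3: π = [0.3055, 0.3356, 0.3589], E[r] = 1.0133, γ^t·E[r] = 0.347565, running G = 2.451767
t=4: π = [0.3054, 0.3358, 0.3588], E[r] = 1.0150, γ^t·E[r] = 0.243707, running G = 2.695474
t=5: π = [0.3053, 0.3359, 0.3588], E[r] = 1.0152, γ^t·E[r] = 0.170630, running G = 2.866104
t=6: π = [0.3053, 0.3359, 0.3588], E[r] = 1.0153, γ^t·E[r] = 0.119445, running G = 2.985548
t=7: π = [0.3053, 0.3359, 0.3588], E[r] = 1.0153, γ^t·E[r] = 0.083612, running G = 3.069160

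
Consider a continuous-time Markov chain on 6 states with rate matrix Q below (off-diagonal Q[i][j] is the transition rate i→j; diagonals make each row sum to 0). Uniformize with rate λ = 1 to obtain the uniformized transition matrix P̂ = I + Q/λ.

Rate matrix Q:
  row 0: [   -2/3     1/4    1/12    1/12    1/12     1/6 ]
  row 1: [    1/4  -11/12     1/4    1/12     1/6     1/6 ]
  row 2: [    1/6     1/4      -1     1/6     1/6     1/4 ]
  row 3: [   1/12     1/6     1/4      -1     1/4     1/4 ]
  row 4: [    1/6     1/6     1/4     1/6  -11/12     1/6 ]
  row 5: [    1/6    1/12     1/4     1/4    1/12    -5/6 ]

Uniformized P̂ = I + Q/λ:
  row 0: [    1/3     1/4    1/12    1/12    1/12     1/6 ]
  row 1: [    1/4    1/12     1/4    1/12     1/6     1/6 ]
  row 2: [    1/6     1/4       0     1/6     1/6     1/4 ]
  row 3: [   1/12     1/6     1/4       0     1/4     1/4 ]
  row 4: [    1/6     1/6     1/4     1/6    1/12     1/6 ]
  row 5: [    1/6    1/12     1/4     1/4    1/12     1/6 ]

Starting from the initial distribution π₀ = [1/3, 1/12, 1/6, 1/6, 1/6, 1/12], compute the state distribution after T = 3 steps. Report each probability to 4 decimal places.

t=0: π = [0.3333, 0.0833, 0.1667, 0.1667, 0.1667, 0.0833]
t=1: π = [0.2153, 0.1944, 0.1528, 0.1111, 0.1319, 0.1944]
t=2: π = [0.2095, 0.1649, 0.1759, 0.1302, 0.1308, 0.1887]
t=3: π = [0.2045, 0.1693, 0.1711, 0.1295, 0.1334, 0.1922]

π = [0.2045, 0.1693, 0.1711, 0.1295, 0.1334, 0.1922]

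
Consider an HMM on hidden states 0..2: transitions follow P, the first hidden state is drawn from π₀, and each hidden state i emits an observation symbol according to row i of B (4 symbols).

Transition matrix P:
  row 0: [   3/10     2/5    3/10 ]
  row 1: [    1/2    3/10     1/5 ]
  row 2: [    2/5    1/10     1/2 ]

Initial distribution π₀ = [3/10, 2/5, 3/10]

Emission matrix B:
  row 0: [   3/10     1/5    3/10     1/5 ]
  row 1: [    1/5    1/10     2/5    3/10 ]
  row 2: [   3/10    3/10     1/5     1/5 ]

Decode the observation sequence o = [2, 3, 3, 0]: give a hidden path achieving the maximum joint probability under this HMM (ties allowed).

path = [1, 0, 1, 0]

t=0: δ = [9.000e-02, 1.600e-01, 6.000e-02]  (obs o_0=2)
t=1: δ = [1.600e-02, 1.440e-02, 6.400e-03]  ψ = [1, 1, 1]  (obs o_1=3)
t=2: δ = [1.440e-03, 1.920e-03, 9.600e-04]  ψ = [1, 0, 0]  (obs o_2=3)
t=3: δ = [2.880e-04, 1.152e-04, 1.440e-04]  ψ = [1, 0, 2]  (obs o_3=0)
backtrack: best end state = 0; path = [1, 0, 1, 0]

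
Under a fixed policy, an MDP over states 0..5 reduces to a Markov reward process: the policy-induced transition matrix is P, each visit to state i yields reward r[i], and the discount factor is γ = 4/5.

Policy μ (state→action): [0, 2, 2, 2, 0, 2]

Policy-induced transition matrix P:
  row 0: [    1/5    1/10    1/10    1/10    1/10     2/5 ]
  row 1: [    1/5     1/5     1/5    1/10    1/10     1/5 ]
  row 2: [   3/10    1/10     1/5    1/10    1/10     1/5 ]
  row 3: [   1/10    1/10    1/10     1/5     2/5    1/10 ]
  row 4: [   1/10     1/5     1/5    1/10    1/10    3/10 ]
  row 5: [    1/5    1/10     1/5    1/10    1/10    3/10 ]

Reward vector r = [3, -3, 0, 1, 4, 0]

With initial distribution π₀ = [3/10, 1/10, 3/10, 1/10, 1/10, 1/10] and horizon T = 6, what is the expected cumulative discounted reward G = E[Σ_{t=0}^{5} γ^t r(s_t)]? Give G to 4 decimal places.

t=0: π = [0.3000, 0.1000, 0.3000, 0.1000, 0.1000, 0.1000], E[r] = 1.1000, γ^t·E[r] = 1.100000, running G = 1.100000
t=1: π = [0.2100, 0.1200, 0.1600, 0.1100, 0.1300, 0.2700], E[r] = 0.9000, γ^t·E[r] = 0.720000, running G = 1.820000
t=2: π = [0.1920, 0.1250, 0.1680, 0.1110, 0.1330, 0.2710], E[r] = 0.8440, γ^t·E[r] = 0.540160, running G = 2.360160
t=3: π = [0.1924, 0.1258, 0.1697, 0.1111, 0.1333, 0.2677], E[r] = 0.8441, γ^t·E[r] = 0.432179, running G = 2.792339
t=4: π = [0.1925, 0.1259, 0.1697, 0.1111, 0.1333, 0.2675], E[r] = 0.8443, γ^t·E[r] = 0.345821, running G = 3.138160
t=5: π = [0.1925, 0.1259, 0.1696, 0.1111, 0.1333, 0.2675], E[r] = 0.8442, γ^t·E[r] = 0.276639, running G = 3.414799

G = 3.4148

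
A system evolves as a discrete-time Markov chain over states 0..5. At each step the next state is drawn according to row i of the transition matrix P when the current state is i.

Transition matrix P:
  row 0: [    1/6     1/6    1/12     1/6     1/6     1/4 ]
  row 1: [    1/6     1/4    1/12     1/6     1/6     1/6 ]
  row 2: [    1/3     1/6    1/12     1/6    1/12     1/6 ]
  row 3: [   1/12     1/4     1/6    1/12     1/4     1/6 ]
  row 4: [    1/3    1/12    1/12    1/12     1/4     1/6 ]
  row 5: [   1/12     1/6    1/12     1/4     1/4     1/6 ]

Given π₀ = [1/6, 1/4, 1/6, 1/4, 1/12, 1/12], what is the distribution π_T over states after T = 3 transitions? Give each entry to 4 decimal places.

π = [0.1881, 0.1778, 0.0962, 0.1522, 0.2034, 0.1823]

t=0: π = [0.1667, 0.2500, 0.1667, 0.2500, 0.0833, 0.0833]
t=1: π = [0.1806, 0.2014, 0.1042, 0.1458, 0.1875, 0.1806]
t=2: π = [0.1881, 0.1800, 0.0955, 0.1539, 0.2008, 0.1817]
t=3: π = [0.1881, 0.1778, 0.0962, 0.1522, 0.2034, 0.1823]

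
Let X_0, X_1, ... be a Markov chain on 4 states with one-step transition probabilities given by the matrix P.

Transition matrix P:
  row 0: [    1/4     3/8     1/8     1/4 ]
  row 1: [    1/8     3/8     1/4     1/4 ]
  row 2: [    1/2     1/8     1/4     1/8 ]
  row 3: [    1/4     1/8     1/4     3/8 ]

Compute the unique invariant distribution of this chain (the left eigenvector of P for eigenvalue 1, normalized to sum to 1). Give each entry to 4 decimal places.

π = [0.2718, 0.2573, 0.2160, 0.2549]

Balance equations π_j = Σ_i π_i·P[i][j]:
  π_0 = 1/4·π_0 + 1/8·π_1 + 1/2·π_2 + 1/4·π_3
  π_1 = 3/8·π_0 + 3/8·π_1 + 1/8·π_2 + 1/8·π_3
  π_2 = 1/8·π_0 + 1/4·π_1 + 1/4·π_2 + 1/4·π_3
  normalize: π_0 + π_1 + π_2 + π_3 = 1
Solving the linear system gives exactly π = [28/103, 53/206, 89/412, 105/412].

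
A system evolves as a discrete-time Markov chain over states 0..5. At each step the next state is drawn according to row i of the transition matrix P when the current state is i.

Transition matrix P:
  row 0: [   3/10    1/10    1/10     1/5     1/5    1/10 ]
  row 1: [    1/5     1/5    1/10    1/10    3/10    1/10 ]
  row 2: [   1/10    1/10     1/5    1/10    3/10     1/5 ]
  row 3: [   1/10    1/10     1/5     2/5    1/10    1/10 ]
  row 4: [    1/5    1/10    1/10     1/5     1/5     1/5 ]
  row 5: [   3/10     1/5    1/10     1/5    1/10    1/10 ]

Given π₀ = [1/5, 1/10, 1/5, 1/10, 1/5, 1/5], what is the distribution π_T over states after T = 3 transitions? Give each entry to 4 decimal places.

π = [0.1992, 0.1260, 0.1344, 0.2165, 0.1914, 0.1325]

t=0: π = [0.2000, 0.1000, 0.2000, 0.1000, 0.2000, 0.2000]
t=1: π = [0.2100, 0.1300, 0.1300, 0.1900, 0.2000, 0.1400]
t=2: π = [0.2030, 0.1270, 0.1320, 0.2120, 0.1930, 0.1330]
t=3: π = [0.1992, 0.1260, 0.1344, 0.2165, 0.1914, 0.1325]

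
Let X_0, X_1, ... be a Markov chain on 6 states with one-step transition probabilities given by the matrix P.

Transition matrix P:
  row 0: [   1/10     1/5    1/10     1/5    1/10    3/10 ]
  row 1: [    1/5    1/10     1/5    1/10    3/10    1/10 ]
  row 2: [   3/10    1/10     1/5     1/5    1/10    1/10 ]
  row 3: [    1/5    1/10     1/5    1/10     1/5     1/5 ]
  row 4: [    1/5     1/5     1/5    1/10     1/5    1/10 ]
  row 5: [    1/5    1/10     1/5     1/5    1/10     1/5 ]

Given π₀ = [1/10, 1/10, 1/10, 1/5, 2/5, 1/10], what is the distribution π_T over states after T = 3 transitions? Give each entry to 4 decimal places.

t=0: π = [0.1000, 0.1000, 0.1000, 0.2000, 0.4000, 0.1000]
t=1: π = [0.2000, 0.1500, 0.1900, 0.1300, 0.1800, 0.1500]
t=2: π = [0.1990, 0.1380, 0.1800, 0.1540, 0.1610, 0.1680]
t=3: π = [0.1981, 0.1360, 0.1801, 0.1547, 0.1591, 0.1720]

π = [0.1981, 0.1360, 0.1801, 0.1547, 0.1591, 0.1720]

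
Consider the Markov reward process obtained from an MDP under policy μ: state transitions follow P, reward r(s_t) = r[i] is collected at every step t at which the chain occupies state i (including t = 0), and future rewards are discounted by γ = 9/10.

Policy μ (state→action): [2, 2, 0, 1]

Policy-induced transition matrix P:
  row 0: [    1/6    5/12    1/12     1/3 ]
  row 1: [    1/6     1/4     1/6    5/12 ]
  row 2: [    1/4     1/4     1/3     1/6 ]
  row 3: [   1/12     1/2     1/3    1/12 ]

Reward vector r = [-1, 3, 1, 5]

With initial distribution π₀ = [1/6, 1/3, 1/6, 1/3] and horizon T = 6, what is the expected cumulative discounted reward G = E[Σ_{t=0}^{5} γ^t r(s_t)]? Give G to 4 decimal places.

G = 11.4927

t=0: π = [0.1667, 0.3333, 0.1667, 0.3333], E[r] = 2.6667, γ^t·E[r] = 2.666667, running G = 2.666667
t=1: π = [0.1528, 0.3611, 0.2361, 0.2500], E[r] = 2.4167, γ^t·E[r] = 2.175000, running G = 4.841667
t=2: π = [0.1655, 0.3380, 0.2350, 0.2616], E[r] = 2.3912, γ^t·E[r] = 1.936875, running G = 6.778542
t=3: π = [0.1644, 0.3430, 0.2356, 0.2569], E[r] = 2.3848, γ^t·E[r] = 1.738547, running G = 8.517089
t=4: π = [0.1649, 0.3416, 0.2351, 0.2584], E[r] = 2.3871, γ^t·E[r] = 1.566200, running G = 10.083289
t=5: π = [0.1647, 0.3421, 0.2352, 0.2580], E[r] = 2.3868, γ^t·E[r] = 1.409398, running G = 11.492687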